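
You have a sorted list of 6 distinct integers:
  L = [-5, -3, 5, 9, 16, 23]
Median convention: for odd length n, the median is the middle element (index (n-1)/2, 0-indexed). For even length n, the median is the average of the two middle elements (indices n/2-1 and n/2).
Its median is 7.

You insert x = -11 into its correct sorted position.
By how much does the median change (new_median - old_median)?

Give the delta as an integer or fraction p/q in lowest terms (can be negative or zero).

Answer: -2

Derivation:
Old median = 7
After inserting x = -11: new sorted = [-11, -5, -3, 5, 9, 16, 23]
New median = 5
Delta = 5 - 7 = -2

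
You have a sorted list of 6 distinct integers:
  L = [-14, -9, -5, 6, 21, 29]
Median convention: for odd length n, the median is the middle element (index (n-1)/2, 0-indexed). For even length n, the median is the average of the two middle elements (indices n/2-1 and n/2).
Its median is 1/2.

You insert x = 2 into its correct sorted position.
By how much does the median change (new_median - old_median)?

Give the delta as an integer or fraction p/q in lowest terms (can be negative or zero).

Old median = 1/2
After inserting x = 2: new sorted = [-14, -9, -5, 2, 6, 21, 29]
New median = 2
Delta = 2 - 1/2 = 3/2

Answer: 3/2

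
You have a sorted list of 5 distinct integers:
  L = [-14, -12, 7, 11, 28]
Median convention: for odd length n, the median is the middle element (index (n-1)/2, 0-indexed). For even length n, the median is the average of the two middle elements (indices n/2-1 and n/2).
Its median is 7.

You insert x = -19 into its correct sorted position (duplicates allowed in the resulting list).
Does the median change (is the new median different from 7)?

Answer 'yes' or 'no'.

Old median = 7
Insert x = -19
New median = -5/2
Changed? yes

Answer: yes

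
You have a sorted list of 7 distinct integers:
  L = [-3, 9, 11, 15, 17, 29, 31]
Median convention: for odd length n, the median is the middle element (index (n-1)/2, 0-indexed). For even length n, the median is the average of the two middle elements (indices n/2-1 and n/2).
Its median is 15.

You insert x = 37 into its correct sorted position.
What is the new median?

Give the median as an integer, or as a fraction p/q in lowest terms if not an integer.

Answer: 16

Derivation:
Old list (sorted, length 7): [-3, 9, 11, 15, 17, 29, 31]
Old median = 15
Insert x = 37
Old length odd (7). Middle was index 3 = 15.
New length even (8). New median = avg of two middle elements.
x = 37: 7 elements are < x, 0 elements are > x.
New sorted list: [-3, 9, 11, 15, 17, 29, 31, 37]
New median = 16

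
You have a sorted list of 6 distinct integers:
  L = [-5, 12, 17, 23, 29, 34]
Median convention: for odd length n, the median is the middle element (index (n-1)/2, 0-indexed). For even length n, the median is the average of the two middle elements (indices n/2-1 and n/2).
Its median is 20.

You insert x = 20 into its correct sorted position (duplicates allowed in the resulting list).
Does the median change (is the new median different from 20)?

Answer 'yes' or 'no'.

Answer: no

Derivation:
Old median = 20
Insert x = 20
New median = 20
Changed? no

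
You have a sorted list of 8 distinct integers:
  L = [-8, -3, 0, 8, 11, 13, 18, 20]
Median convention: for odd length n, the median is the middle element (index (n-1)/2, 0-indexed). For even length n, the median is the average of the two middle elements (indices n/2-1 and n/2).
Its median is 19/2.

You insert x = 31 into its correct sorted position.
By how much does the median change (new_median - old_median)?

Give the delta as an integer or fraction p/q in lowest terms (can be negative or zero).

Answer: 3/2

Derivation:
Old median = 19/2
After inserting x = 31: new sorted = [-8, -3, 0, 8, 11, 13, 18, 20, 31]
New median = 11
Delta = 11 - 19/2 = 3/2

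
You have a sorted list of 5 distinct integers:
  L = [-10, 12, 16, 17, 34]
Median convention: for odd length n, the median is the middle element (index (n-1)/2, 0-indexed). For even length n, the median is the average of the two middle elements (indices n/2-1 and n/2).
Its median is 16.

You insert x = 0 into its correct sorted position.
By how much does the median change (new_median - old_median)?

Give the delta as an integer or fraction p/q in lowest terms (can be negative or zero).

Answer: -2

Derivation:
Old median = 16
After inserting x = 0: new sorted = [-10, 0, 12, 16, 17, 34]
New median = 14
Delta = 14 - 16 = -2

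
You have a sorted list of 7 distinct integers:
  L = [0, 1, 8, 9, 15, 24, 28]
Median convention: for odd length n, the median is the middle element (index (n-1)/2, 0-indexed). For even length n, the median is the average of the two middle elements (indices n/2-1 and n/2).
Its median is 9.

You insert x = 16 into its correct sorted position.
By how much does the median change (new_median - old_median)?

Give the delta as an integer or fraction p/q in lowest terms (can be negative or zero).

Old median = 9
After inserting x = 16: new sorted = [0, 1, 8, 9, 15, 16, 24, 28]
New median = 12
Delta = 12 - 9 = 3

Answer: 3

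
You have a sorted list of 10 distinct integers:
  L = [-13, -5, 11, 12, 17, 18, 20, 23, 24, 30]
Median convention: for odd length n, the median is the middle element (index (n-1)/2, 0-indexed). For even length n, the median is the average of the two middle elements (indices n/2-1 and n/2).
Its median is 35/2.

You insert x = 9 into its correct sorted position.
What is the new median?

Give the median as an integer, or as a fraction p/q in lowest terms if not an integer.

Answer: 17

Derivation:
Old list (sorted, length 10): [-13, -5, 11, 12, 17, 18, 20, 23, 24, 30]
Old median = 35/2
Insert x = 9
Old length even (10). Middle pair: indices 4,5 = 17,18.
New length odd (11). New median = single middle element.
x = 9: 2 elements are < x, 8 elements are > x.
New sorted list: [-13, -5, 9, 11, 12, 17, 18, 20, 23, 24, 30]
New median = 17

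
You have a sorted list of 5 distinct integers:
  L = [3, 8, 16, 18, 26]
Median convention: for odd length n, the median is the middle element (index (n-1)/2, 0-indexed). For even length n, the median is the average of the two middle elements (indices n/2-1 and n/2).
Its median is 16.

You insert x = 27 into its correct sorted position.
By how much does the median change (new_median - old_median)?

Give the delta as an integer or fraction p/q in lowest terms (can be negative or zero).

Old median = 16
After inserting x = 27: new sorted = [3, 8, 16, 18, 26, 27]
New median = 17
Delta = 17 - 16 = 1

Answer: 1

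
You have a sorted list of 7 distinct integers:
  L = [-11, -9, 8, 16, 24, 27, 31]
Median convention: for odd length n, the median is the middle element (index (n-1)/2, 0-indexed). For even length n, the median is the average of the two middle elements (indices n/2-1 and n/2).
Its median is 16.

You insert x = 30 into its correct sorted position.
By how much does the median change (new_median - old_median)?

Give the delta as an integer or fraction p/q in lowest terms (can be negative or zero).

Old median = 16
After inserting x = 30: new sorted = [-11, -9, 8, 16, 24, 27, 30, 31]
New median = 20
Delta = 20 - 16 = 4

Answer: 4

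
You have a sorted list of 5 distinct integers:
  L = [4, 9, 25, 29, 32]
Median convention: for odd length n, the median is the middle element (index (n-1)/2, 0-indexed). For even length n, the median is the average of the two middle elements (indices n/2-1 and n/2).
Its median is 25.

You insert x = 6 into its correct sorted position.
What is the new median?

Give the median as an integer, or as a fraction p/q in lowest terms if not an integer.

Old list (sorted, length 5): [4, 9, 25, 29, 32]
Old median = 25
Insert x = 6
Old length odd (5). Middle was index 2 = 25.
New length even (6). New median = avg of two middle elements.
x = 6: 1 elements are < x, 4 elements are > x.
New sorted list: [4, 6, 9, 25, 29, 32]
New median = 17

Answer: 17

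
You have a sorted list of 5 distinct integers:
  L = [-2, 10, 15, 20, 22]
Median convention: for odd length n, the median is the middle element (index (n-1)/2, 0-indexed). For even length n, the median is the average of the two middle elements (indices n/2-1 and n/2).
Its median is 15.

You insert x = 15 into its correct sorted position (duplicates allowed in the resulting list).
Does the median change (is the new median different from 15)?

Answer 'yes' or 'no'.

Answer: no

Derivation:
Old median = 15
Insert x = 15
New median = 15
Changed? no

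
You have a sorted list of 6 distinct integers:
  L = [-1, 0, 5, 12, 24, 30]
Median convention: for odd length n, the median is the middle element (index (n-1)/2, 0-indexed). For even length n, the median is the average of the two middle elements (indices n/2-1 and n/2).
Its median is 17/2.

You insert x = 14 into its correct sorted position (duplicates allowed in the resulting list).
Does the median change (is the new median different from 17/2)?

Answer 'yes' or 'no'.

Answer: yes

Derivation:
Old median = 17/2
Insert x = 14
New median = 12
Changed? yes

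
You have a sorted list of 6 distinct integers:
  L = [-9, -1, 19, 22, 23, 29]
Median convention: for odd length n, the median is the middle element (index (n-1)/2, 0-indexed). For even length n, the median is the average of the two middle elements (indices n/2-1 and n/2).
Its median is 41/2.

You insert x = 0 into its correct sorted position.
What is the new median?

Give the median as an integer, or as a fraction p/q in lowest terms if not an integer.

Answer: 19

Derivation:
Old list (sorted, length 6): [-9, -1, 19, 22, 23, 29]
Old median = 41/2
Insert x = 0
Old length even (6). Middle pair: indices 2,3 = 19,22.
New length odd (7). New median = single middle element.
x = 0: 2 elements are < x, 4 elements are > x.
New sorted list: [-9, -1, 0, 19, 22, 23, 29]
New median = 19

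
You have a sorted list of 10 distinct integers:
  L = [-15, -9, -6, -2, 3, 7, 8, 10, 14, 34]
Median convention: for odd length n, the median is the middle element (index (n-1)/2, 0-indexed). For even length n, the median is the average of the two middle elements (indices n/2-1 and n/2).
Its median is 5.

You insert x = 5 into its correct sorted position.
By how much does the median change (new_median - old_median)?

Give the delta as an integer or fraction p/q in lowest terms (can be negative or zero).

Old median = 5
After inserting x = 5: new sorted = [-15, -9, -6, -2, 3, 5, 7, 8, 10, 14, 34]
New median = 5
Delta = 5 - 5 = 0

Answer: 0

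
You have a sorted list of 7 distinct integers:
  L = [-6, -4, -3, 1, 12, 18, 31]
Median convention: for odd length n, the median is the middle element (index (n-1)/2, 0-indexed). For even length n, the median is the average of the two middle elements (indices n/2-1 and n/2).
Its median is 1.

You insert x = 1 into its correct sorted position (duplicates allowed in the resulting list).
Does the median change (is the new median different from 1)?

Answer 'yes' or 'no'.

Answer: no

Derivation:
Old median = 1
Insert x = 1
New median = 1
Changed? no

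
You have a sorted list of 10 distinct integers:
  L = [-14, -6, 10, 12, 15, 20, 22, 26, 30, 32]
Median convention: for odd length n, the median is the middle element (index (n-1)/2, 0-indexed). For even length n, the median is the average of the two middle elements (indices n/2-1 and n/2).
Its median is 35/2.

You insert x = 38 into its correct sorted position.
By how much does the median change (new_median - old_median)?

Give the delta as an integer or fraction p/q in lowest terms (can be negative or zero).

Answer: 5/2

Derivation:
Old median = 35/2
After inserting x = 38: new sorted = [-14, -6, 10, 12, 15, 20, 22, 26, 30, 32, 38]
New median = 20
Delta = 20 - 35/2 = 5/2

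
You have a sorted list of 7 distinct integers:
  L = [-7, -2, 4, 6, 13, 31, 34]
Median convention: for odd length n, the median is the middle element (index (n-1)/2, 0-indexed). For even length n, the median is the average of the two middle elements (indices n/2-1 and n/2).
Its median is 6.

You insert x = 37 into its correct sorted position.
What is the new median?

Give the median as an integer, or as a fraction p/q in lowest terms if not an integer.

Answer: 19/2

Derivation:
Old list (sorted, length 7): [-7, -2, 4, 6, 13, 31, 34]
Old median = 6
Insert x = 37
Old length odd (7). Middle was index 3 = 6.
New length even (8). New median = avg of two middle elements.
x = 37: 7 elements are < x, 0 elements are > x.
New sorted list: [-7, -2, 4, 6, 13, 31, 34, 37]
New median = 19/2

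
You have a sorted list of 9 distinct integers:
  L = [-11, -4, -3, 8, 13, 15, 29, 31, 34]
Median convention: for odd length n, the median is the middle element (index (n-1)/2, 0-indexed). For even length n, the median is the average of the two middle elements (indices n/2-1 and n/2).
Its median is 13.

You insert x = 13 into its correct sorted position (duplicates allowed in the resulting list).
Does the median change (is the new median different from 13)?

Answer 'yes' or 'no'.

Answer: no

Derivation:
Old median = 13
Insert x = 13
New median = 13
Changed? no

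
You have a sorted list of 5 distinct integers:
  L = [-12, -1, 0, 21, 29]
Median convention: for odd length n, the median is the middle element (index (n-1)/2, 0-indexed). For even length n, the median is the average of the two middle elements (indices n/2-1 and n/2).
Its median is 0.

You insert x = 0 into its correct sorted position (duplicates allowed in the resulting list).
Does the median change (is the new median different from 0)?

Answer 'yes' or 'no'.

Old median = 0
Insert x = 0
New median = 0
Changed? no

Answer: no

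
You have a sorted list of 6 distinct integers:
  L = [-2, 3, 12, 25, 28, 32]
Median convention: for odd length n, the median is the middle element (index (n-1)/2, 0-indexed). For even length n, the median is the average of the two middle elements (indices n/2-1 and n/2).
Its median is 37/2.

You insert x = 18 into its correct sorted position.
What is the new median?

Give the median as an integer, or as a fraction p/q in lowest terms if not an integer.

Old list (sorted, length 6): [-2, 3, 12, 25, 28, 32]
Old median = 37/2
Insert x = 18
Old length even (6). Middle pair: indices 2,3 = 12,25.
New length odd (7). New median = single middle element.
x = 18: 3 elements are < x, 3 elements are > x.
New sorted list: [-2, 3, 12, 18, 25, 28, 32]
New median = 18

Answer: 18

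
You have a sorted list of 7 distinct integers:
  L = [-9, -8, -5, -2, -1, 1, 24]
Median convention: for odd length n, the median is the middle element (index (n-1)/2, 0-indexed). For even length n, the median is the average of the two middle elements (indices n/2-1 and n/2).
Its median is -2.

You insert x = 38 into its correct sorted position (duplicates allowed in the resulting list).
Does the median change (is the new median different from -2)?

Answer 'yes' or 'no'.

Old median = -2
Insert x = 38
New median = -3/2
Changed? yes

Answer: yes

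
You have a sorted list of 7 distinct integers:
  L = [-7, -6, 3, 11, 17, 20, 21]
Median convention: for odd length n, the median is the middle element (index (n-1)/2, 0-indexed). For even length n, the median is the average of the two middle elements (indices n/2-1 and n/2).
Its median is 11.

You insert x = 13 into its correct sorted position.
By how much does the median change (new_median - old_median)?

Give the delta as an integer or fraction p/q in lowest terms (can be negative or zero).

Answer: 1

Derivation:
Old median = 11
After inserting x = 13: new sorted = [-7, -6, 3, 11, 13, 17, 20, 21]
New median = 12
Delta = 12 - 11 = 1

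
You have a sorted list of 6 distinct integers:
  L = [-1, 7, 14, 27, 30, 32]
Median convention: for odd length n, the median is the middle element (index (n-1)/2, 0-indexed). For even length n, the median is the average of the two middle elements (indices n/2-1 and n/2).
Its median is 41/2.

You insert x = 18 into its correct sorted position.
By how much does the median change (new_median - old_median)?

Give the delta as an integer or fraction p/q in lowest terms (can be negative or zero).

Old median = 41/2
After inserting x = 18: new sorted = [-1, 7, 14, 18, 27, 30, 32]
New median = 18
Delta = 18 - 41/2 = -5/2

Answer: -5/2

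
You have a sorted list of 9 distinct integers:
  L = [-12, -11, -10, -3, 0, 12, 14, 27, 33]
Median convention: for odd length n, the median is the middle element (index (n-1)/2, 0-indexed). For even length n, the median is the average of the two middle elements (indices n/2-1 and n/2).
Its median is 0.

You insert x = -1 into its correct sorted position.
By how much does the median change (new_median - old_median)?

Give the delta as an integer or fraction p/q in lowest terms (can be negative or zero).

Answer: -1/2

Derivation:
Old median = 0
After inserting x = -1: new sorted = [-12, -11, -10, -3, -1, 0, 12, 14, 27, 33]
New median = -1/2
Delta = -1/2 - 0 = -1/2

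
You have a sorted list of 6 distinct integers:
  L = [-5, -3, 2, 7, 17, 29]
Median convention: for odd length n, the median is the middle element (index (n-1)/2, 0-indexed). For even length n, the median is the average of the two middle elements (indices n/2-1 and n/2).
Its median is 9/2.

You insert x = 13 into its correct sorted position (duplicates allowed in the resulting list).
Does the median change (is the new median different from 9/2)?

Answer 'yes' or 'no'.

Answer: yes

Derivation:
Old median = 9/2
Insert x = 13
New median = 7
Changed? yes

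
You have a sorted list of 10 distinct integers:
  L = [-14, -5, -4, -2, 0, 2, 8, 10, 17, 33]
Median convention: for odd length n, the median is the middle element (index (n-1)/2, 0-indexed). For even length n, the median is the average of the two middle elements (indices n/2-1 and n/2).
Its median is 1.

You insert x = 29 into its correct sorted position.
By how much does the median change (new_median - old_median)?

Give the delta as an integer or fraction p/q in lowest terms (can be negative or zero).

Old median = 1
After inserting x = 29: new sorted = [-14, -5, -4, -2, 0, 2, 8, 10, 17, 29, 33]
New median = 2
Delta = 2 - 1 = 1

Answer: 1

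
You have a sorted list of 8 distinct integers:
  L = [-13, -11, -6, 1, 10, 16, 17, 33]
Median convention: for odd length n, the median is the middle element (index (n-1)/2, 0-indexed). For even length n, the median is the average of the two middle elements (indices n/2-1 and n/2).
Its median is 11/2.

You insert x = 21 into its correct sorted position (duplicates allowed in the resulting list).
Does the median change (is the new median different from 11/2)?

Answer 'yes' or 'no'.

Old median = 11/2
Insert x = 21
New median = 10
Changed? yes

Answer: yes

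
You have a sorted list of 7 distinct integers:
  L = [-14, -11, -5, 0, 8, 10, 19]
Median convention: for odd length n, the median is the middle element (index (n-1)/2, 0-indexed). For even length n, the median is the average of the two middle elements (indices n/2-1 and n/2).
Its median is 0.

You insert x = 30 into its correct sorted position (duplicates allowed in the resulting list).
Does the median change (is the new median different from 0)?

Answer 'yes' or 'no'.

Answer: yes

Derivation:
Old median = 0
Insert x = 30
New median = 4
Changed? yes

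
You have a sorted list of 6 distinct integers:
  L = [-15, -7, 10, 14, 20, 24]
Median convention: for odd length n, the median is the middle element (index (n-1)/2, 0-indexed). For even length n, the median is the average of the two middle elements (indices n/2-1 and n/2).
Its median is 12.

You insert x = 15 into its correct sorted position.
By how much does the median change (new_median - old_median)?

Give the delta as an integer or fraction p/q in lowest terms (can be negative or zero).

Old median = 12
After inserting x = 15: new sorted = [-15, -7, 10, 14, 15, 20, 24]
New median = 14
Delta = 14 - 12 = 2

Answer: 2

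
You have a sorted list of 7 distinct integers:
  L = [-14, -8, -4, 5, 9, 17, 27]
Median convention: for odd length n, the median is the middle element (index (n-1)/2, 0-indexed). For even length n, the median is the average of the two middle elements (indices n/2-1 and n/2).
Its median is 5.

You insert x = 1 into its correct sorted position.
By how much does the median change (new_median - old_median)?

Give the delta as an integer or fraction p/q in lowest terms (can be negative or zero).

Old median = 5
After inserting x = 1: new sorted = [-14, -8, -4, 1, 5, 9, 17, 27]
New median = 3
Delta = 3 - 5 = -2

Answer: -2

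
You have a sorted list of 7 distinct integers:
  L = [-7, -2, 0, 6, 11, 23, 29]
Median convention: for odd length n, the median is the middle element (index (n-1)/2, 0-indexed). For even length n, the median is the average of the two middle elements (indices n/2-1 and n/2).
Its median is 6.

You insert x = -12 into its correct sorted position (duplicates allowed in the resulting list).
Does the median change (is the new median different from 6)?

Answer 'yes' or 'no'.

Old median = 6
Insert x = -12
New median = 3
Changed? yes

Answer: yes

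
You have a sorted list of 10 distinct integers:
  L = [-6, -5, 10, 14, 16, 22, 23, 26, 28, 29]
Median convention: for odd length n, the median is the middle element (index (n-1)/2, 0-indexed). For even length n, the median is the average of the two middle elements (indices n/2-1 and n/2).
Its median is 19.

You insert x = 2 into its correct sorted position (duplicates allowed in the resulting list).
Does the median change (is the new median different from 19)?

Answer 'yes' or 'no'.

Answer: yes

Derivation:
Old median = 19
Insert x = 2
New median = 16
Changed? yes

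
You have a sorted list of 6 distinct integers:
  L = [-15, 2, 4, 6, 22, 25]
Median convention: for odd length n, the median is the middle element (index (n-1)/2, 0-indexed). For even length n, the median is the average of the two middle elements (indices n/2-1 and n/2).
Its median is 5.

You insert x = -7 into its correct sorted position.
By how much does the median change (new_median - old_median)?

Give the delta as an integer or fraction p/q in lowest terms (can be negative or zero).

Old median = 5
After inserting x = -7: new sorted = [-15, -7, 2, 4, 6, 22, 25]
New median = 4
Delta = 4 - 5 = -1

Answer: -1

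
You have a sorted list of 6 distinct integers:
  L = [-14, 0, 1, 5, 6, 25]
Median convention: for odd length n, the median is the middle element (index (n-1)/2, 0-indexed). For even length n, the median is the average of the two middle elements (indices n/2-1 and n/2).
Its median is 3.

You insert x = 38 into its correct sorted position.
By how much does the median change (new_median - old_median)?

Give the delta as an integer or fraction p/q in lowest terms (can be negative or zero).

Old median = 3
After inserting x = 38: new sorted = [-14, 0, 1, 5, 6, 25, 38]
New median = 5
Delta = 5 - 3 = 2

Answer: 2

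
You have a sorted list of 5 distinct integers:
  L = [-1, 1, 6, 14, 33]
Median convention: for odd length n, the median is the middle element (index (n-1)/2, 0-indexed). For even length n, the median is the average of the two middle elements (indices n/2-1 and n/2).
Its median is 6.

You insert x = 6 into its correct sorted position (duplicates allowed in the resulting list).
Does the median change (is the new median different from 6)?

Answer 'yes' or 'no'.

Old median = 6
Insert x = 6
New median = 6
Changed? no

Answer: no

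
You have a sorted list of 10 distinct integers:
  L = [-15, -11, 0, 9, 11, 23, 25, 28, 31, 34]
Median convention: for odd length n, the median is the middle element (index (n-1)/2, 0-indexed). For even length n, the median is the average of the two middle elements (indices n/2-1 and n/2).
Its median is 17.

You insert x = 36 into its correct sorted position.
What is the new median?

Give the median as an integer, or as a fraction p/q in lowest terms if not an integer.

Answer: 23

Derivation:
Old list (sorted, length 10): [-15, -11, 0, 9, 11, 23, 25, 28, 31, 34]
Old median = 17
Insert x = 36
Old length even (10). Middle pair: indices 4,5 = 11,23.
New length odd (11). New median = single middle element.
x = 36: 10 elements are < x, 0 elements are > x.
New sorted list: [-15, -11, 0, 9, 11, 23, 25, 28, 31, 34, 36]
New median = 23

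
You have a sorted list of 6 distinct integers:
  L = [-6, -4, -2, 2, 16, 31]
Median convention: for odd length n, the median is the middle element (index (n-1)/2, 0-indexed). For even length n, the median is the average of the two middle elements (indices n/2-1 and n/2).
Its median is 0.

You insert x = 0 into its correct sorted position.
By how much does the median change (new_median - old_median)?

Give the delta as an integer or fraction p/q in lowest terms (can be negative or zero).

Answer: 0

Derivation:
Old median = 0
After inserting x = 0: new sorted = [-6, -4, -2, 0, 2, 16, 31]
New median = 0
Delta = 0 - 0 = 0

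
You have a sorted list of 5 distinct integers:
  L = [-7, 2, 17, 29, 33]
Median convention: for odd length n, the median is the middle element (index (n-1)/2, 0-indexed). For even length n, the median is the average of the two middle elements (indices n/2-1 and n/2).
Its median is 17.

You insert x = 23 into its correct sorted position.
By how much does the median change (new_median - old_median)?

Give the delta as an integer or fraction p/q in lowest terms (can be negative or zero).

Answer: 3

Derivation:
Old median = 17
After inserting x = 23: new sorted = [-7, 2, 17, 23, 29, 33]
New median = 20
Delta = 20 - 17 = 3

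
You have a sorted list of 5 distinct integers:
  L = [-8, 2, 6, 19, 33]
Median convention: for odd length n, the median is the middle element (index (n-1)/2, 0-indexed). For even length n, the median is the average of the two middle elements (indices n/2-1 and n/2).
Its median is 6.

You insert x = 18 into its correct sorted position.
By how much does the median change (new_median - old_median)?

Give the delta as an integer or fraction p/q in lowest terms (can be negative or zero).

Answer: 6

Derivation:
Old median = 6
After inserting x = 18: new sorted = [-8, 2, 6, 18, 19, 33]
New median = 12
Delta = 12 - 6 = 6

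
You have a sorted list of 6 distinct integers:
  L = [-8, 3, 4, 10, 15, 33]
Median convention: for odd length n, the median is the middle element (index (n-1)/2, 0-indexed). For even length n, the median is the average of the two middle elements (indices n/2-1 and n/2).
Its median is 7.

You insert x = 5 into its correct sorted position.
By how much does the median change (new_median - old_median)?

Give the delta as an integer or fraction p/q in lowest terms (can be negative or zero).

Answer: -2

Derivation:
Old median = 7
After inserting x = 5: new sorted = [-8, 3, 4, 5, 10, 15, 33]
New median = 5
Delta = 5 - 7 = -2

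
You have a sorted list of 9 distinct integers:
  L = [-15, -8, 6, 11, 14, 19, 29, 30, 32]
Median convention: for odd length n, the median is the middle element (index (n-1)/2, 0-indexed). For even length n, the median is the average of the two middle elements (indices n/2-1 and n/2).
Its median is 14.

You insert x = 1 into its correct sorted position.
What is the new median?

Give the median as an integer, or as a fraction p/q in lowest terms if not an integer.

Answer: 25/2

Derivation:
Old list (sorted, length 9): [-15, -8, 6, 11, 14, 19, 29, 30, 32]
Old median = 14
Insert x = 1
Old length odd (9). Middle was index 4 = 14.
New length even (10). New median = avg of two middle elements.
x = 1: 2 elements are < x, 7 elements are > x.
New sorted list: [-15, -8, 1, 6, 11, 14, 19, 29, 30, 32]
New median = 25/2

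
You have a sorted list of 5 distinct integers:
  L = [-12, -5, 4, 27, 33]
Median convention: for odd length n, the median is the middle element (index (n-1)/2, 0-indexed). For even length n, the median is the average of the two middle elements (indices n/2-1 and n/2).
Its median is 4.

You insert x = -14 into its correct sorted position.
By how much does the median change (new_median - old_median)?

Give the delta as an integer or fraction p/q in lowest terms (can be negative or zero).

Answer: -9/2

Derivation:
Old median = 4
After inserting x = -14: new sorted = [-14, -12, -5, 4, 27, 33]
New median = -1/2
Delta = -1/2 - 4 = -9/2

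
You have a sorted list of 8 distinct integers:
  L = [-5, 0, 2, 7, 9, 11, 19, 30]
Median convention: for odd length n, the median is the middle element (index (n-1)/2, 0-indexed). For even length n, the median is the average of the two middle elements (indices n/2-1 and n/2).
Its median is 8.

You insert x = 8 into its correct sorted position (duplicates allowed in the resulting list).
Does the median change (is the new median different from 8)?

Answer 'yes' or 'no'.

Answer: no

Derivation:
Old median = 8
Insert x = 8
New median = 8
Changed? no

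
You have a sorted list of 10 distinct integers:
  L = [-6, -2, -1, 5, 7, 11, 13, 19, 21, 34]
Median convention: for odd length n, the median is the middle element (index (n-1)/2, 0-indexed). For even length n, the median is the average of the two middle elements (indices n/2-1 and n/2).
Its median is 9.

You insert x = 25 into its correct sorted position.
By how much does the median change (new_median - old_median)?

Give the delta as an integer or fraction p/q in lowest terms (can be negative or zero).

Old median = 9
After inserting x = 25: new sorted = [-6, -2, -1, 5, 7, 11, 13, 19, 21, 25, 34]
New median = 11
Delta = 11 - 9 = 2

Answer: 2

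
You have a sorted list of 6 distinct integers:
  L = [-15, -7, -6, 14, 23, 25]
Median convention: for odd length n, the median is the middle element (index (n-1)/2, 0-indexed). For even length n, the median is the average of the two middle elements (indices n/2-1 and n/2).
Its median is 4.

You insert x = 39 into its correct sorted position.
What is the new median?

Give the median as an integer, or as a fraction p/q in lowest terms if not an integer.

Answer: 14

Derivation:
Old list (sorted, length 6): [-15, -7, -6, 14, 23, 25]
Old median = 4
Insert x = 39
Old length even (6). Middle pair: indices 2,3 = -6,14.
New length odd (7). New median = single middle element.
x = 39: 6 elements are < x, 0 elements are > x.
New sorted list: [-15, -7, -6, 14, 23, 25, 39]
New median = 14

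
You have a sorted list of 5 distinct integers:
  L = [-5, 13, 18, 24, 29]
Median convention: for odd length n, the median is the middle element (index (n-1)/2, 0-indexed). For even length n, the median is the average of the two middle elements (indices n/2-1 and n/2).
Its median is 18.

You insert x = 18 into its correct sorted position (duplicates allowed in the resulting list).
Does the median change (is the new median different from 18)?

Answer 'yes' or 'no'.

Old median = 18
Insert x = 18
New median = 18
Changed? no

Answer: no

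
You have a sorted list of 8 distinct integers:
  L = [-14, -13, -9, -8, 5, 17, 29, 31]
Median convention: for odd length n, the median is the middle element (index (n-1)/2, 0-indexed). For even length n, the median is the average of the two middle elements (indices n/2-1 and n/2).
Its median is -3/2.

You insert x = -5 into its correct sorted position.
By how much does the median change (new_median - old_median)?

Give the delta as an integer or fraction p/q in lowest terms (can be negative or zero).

Answer: -7/2

Derivation:
Old median = -3/2
After inserting x = -5: new sorted = [-14, -13, -9, -8, -5, 5, 17, 29, 31]
New median = -5
Delta = -5 - -3/2 = -7/2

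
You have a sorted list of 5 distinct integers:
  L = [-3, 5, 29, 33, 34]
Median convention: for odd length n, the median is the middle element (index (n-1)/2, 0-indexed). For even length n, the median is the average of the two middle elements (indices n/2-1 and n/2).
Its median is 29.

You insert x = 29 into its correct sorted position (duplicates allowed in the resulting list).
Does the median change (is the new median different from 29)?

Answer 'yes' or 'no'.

Answer: no

Derivation:
Old median = 29
Insert x = 29
New median = 29
Changed? no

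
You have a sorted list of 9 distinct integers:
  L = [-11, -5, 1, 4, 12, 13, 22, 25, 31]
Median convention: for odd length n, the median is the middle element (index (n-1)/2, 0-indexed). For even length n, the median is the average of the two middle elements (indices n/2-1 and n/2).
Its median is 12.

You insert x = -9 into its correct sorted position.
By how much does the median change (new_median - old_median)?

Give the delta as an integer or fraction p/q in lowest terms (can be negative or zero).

Old median = 12
After inserting x = -9: new sorted = [-11, -9, -5, 1, 4, 12, 13, 22, 25, 31]
New median = 8
Delta = 8 - 12 = -4

Answer: -4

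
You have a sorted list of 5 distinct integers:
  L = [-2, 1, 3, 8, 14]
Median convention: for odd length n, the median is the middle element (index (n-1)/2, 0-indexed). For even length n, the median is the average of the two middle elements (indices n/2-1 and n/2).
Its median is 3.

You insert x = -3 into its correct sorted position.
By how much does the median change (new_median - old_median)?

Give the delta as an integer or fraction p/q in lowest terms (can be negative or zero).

Answer: -1

Derivation:
Old median = 3
After inserting x = -3: new sorted = [-3, -2, 1, 3, 8, 14]
New median = 2
Delta = 2 - 3 = -1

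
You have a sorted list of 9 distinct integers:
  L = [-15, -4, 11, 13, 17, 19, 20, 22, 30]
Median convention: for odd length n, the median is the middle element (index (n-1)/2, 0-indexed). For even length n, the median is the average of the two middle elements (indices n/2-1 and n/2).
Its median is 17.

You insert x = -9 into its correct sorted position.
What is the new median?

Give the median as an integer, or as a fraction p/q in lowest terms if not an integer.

Answer: 15

Derivation:
Old list (sorted, length 9): [-15, -4, 11, 13, 17, 19, 20, 22, 30]
Old median = 17
Insert x = -9
Old length odd (9). Middle was index 4 = 17.
New length even (10). New median = avg of two middle elements.
x = -9: 1 elements are < x, 8 elements are > x.
New sorted list: [-15, -9, -4, 11, 13, 17, 19, 20, 22, 30]
New median = 15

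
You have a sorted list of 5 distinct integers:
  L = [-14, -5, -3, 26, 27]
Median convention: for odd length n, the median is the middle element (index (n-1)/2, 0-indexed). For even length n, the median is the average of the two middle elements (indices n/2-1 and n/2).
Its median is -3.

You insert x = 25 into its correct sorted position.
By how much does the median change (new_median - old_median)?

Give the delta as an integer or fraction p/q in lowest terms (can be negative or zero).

Answer: 14

Derivation:
Old median = -3
After inserting x = 25: new sorted = [-14, -5, -3, 25, 26, 27]
New median = 11
Delta = 11 - -3 = 14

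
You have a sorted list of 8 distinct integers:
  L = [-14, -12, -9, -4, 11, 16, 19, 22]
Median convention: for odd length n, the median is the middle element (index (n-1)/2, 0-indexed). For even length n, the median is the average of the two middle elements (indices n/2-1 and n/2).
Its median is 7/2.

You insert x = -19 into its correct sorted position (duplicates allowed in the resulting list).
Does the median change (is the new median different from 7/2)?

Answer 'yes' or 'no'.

Answer: yes

Derivation:
Old median = 7/2
Insert x = -19
New median = -4
Changed? yes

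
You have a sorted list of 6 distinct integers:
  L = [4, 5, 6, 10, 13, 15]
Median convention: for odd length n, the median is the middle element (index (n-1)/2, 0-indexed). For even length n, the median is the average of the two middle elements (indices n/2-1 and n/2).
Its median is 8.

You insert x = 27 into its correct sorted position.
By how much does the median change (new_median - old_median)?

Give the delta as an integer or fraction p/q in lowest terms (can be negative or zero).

Old median = 8
After inserting x = 27: new sorted = [4, 5, 6, 10, 13, 15, 27]
New median = 10
Delta = 10 - 8 = 2

Answer: 2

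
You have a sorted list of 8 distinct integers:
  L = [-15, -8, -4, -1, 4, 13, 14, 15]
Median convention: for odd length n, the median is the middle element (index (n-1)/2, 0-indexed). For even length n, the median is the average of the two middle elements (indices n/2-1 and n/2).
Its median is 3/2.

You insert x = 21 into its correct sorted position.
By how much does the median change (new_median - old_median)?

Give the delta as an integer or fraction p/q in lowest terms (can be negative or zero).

Old median = 3/2
After inserting x = 21: new sorted = [-15, -8, -4, -1, 4, 13, 14, 15, 21]
New median = 4
Delta = 4 - 3/2 = 5/2

Answer: 5/2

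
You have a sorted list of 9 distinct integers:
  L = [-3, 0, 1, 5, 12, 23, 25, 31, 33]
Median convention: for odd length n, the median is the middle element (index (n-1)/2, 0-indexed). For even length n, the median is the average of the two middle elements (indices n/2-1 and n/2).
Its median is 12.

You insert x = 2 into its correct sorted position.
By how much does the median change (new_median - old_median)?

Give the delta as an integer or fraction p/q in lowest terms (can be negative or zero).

Old median = 12
After inserting x = 2: new sorted = [-3, 0, 1, 2, 5, 12, 23, 25, 31, 33]
New median = 17/2
Delta = 17/2 - 12 = -7/2

Answer: -7/2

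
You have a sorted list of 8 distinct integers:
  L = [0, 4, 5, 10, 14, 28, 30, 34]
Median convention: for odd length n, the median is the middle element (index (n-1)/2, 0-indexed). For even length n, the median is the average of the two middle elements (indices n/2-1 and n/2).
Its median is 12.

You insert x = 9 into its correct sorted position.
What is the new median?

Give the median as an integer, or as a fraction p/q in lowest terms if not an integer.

Old list (sorted, length 8): [0, 4, 5, 10, 14, 28, 30, 34]
Old median = 12
Insert x = 9
Old length even (8). Middle pair: indices 3,4 = 10,14.
New length odd (9). New median = single middle element.
x = 9: 3 elements are < x, 5 elements are > x.
New sorted list: [0, 4, 5, 9, 10, 14, 28, 30, 34]
New median = 10

Answer: 10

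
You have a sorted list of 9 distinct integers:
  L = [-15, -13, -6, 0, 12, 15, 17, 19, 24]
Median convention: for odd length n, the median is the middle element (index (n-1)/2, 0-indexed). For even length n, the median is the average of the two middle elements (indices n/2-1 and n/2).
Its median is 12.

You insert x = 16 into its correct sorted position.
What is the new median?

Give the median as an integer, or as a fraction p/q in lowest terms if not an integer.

Old list (sorted, length 9): [-15, -13, -6, 0, 12, 15, 17, 19, 24]
Old median = 12
Insert x = 16
Old length odd (9). Middle was index 4 = 12.
New length even (10). New median = avg of two middle elements.
x = 16: 6 elements are < x, 3 elements are > x.
New sorted list: [-15, -13, -6, 0, 12, 15, 16, 17, 19, 24]
New median = 27/2

Answer: 27/2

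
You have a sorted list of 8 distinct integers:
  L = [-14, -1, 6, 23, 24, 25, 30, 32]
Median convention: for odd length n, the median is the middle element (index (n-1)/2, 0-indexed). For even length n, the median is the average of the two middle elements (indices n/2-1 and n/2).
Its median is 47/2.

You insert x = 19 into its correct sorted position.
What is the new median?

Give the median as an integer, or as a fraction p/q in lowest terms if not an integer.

Answer: 23

Derivation:
Old list (sorted, length 8): [-14, -1, 6, 23, 24, 25, 30, 32]
Old median = 47/2
Insert x = 19
Old length even (8). Middle pair: indices 3,4 = 23,24.
New length odd (9). New median = single middle element.
x = 19: 3 elements are < x, 5 elements are > x.
New sorted list: [-14, -1, 6, 19, 23, 24, 25, 30, 32]
New median = 23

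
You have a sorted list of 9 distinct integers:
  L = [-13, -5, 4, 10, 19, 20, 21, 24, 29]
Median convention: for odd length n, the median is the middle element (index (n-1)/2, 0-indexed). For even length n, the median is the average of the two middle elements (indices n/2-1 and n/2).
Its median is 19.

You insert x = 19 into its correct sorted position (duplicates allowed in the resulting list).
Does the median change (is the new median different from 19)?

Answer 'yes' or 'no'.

Old median = 19
Insert x = 19
New median = 19
Changed? no

Answer: no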